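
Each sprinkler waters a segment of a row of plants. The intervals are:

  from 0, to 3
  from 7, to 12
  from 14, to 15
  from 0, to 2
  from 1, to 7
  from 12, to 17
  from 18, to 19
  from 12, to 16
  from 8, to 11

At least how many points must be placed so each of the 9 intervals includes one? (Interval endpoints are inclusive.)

Sort by right endpoint; whenever an interval is uncovered, place a point at its right end.
Sorted: [0,2] [0,3] [1,7] [8,11] [7,12] [14,15] [12,16] [12,17] [18,19]
{[0,2],[0,3],[1,7]} hit by 2; {[8,11],[7,12]} hit by 11; {[14,15],[12,16],[12,17]} hit by 15; {[18,19]} hit by 19.
Points: 2, 11, 15, 19 (4 total).

4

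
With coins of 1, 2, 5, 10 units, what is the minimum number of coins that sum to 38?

6

38 − 3×10→8 − 1×5→3 − 1×2→1 − 1×1→0
Total coins = 3 + 1 + 1 + 1 = 6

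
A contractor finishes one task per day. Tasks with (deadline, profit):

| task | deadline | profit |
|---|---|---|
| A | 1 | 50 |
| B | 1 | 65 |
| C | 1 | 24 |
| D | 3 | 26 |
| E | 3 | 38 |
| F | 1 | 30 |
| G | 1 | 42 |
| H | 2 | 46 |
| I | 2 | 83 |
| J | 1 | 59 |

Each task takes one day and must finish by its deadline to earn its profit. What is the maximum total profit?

By profit: I(d2,83), B(d1,65), J(d1,59), A(d1,50), H(d2,46), G(d1,42), E(d3,38), F(d1,30), D(d3,26), C(d1,24)
I→slot 2; B→slot 1; J skipped; A skipped; H skipped; G skipped; E→slot 3; F skipped; D skipped; C skipped.
Profit = 65 + 83 + 38 = 186

186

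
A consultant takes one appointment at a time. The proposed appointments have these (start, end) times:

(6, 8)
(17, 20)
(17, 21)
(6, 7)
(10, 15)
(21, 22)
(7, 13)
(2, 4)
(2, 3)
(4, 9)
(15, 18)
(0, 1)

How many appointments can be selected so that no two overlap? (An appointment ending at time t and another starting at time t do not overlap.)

6

Greedy by earliest finish: after sorting by end time, pick each interval compatible with the last pick.
Sorted by end: (0,1)  (2,3)  (2,4)  (6,7)  (6,8)  (4,9)  (7,13)  (10,15)  (15,18)  (17,20)  (17,21)  (21,22)
take (0,1); take (2,3); skip (2,4); take (6,7); skip (6,8); take (7,13); skip (10,15); take (15,18); skip (17,20); take (21,22).
Selected 6 appointments.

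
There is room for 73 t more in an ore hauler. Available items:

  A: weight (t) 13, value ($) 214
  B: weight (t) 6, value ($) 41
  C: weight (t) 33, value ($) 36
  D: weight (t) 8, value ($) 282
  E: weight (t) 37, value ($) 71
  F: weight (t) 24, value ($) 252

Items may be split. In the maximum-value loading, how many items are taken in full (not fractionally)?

Ratios (sorted): D 35.25, A 16.46, F 10.50, B 6.83, E 1.92, C 1.09
take D (8 @ 282); take A (13 @ 214); take F (24 @ 252); take B (6 @ 41); take 22/37 of E → 42.22. Capacity used 73/73.
4 item(s) taken whole; one partial (take 22/37 of E).

4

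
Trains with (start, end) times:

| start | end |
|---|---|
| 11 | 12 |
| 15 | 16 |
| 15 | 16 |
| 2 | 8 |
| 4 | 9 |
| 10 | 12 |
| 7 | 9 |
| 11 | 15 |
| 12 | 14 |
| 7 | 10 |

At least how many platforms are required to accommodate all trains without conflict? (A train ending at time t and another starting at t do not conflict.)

Events (time:±→running): 2:+→1 4:+→2 7:+→3 7:+→4 … peak 4.

4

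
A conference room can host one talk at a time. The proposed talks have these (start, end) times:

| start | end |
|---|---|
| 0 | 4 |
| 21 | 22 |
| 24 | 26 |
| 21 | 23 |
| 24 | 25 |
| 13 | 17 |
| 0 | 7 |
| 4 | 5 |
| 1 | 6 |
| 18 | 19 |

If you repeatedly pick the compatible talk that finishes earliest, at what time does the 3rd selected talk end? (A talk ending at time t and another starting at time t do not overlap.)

By end time: (0,4), (4,5), (1,6), (0,7), (13,17), (18,19), (21,22), (21,23), (24,25), (24,26).
Pick (0,4); next start ≥ 4 → (4,5); next start ≥ 5 → (13,17); next start ≥ 17 → (18,19); next start ≥ 19 → (21,22); next start ≥ 22 → (24,25).
Selected: (0,4) (4,5) (13,17) (18,19) (21,22) (24,25)

17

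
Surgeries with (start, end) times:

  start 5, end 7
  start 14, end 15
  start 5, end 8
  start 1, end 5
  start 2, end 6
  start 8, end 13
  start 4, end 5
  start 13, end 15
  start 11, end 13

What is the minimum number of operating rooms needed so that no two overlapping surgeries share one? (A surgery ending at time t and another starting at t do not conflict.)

3

The answer is the maximum number of intervals overlapping at any instant.
starts: [1, 2, 4, 5, 5, 8, 11, 13, 14]
ends:   [5, 5, 6, 7, 8, 13, 13, 15, 15]
s1→1 s2→2 s4→3  — peak 3.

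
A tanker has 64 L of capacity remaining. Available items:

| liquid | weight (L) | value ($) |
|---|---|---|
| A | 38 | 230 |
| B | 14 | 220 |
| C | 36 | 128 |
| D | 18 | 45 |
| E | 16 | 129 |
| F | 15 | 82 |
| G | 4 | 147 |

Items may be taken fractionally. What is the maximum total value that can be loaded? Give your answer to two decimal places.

677.58

Greedy by value/weight ratio, highest first.
Ratios (sorted): G 36.75, B 15.71, E 8.06, A 6.05, F 5.47, C 3.56, D 2.50
take G (4 @ 147); take B (14 @ 220); take E (16 @ 129); take 30/38 of A → 181.58. Capacity used 64/64.
Total value = 677.58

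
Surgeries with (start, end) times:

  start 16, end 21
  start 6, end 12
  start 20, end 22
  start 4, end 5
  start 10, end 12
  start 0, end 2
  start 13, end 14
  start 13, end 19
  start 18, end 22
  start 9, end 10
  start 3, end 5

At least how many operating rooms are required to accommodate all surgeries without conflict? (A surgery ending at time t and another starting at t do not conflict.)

Events (time:±→running): 0:+→1 2:-→0 3:+→1 4:+→2 5:-→1 5:-→0 6:+→1 9:+→2 10:-→1 10:+→2 12:-→1 12:-→0 13:+→1 13:+→2 14:-→1 16:+→2 18:+→3 … peak 3.

3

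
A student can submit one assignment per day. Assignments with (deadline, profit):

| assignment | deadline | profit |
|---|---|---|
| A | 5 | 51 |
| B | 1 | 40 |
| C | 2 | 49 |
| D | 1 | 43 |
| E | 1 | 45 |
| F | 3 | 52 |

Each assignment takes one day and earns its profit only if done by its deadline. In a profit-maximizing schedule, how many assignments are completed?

4

Take jobs in profit order; each goes to the latest open slot no later than its deadline.
Profit order: F=52 A=51 C=49 E=45 D=43 B=40
Assign: F→slot 3, A→slot 5, C→slot 2, E→slot 1, D skipped, B skipped.
Slots: [1:E] [2:C] [3:F] [5:A]
4 of 6 scheduled.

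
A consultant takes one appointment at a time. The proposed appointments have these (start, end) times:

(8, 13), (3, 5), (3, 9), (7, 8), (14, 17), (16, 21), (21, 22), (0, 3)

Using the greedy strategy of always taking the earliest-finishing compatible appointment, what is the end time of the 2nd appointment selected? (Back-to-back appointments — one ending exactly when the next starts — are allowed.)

5

Greedy by earliest finish: after sorting by end time, pick each interval compatible with the last pick.
Sorted by end: (0,3)  (3,5)  (7,8)  (3,9)  (8,13)  (14,17)  (16,21)  (21,22)
take (0,3); take (3,5); take (7,8); skip (3,9); take (8,13); take (14,17); skip (16,21); take (21,22).
Selected: (0,3) (3,5) (7,8) (8,13) (14,17) (21,22)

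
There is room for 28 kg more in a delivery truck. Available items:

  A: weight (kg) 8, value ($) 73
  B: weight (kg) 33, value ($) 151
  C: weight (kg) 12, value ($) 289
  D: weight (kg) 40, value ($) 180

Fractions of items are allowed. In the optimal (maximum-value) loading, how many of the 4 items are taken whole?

2

Ratios (sorted): C 24.08, A 9.12, B 4.58, D 4.50
take C (12 @ 289); take A (8 @ 73); take 8/33 of B → 36.61. Capacity used 28/28.
2 item(s) taken whole; one partial (take 8/33 of B).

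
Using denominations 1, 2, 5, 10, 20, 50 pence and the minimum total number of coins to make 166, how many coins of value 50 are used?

3

166 = 3×50 + 1×10 + 1×5 + 1×1
Count of 50: 3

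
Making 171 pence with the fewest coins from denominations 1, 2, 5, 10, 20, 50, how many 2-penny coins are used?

0

171 − 3×50→21 − 1×20→1 − 1×1→0
Count of 2: 0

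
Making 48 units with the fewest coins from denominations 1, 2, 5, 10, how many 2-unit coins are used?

Use the largest denomination that fits, subtract, and repeat.
48 = 4×10 + 1×5 + 1×2 + 1×1
Count of 2: 1

1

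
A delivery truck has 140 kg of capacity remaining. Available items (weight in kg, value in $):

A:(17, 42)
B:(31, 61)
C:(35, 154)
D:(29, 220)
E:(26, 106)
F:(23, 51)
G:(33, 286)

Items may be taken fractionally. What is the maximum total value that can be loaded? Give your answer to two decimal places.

Sort by value per unit weight and fill in that order.
Ratios (sorted): G 8.67, D 7.59, C 4.40, E 4.08, A 2.47, F 2.22, B 1.97
take G (33 @ 286); take D (29 @ 220); take C (35 @ 154); take E (26 @ 106); take A (17 @ 42). Capacity used 140/140.
Total value = 808.00

808.00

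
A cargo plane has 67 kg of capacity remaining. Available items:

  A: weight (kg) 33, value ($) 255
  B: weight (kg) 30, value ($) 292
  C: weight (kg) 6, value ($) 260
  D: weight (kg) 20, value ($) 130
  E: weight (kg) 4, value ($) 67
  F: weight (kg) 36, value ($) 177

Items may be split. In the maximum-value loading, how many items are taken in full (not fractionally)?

3

Greedy by value/weight ratio, highest first.
Order: C (260/6=43.33) > E (67/4=16.75) > B (292/30=9.73) > A (255/33=7.73) > D (130/20=6.50) > F (177/36=4.92)
Fill: take C (6 @ 260) → take E (4 @ 67) → take B (30 @ 292) → take 27/33 of A → 208.64; 67/67 used.
3 item(s) taken whole; one partial (take 27/33 of A).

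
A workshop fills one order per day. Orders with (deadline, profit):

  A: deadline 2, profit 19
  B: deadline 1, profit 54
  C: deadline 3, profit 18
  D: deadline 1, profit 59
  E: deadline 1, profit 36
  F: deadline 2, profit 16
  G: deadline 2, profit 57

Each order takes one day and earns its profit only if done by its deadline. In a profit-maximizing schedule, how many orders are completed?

Take jobs in profit order; each goes to the latest open slot no later than its deadline.
Profit order: D=59 G=57 B=54 E=36 A=19 C=18 F=16
Assign: D→slot 1, G→slot 2, B skipped, E skipped, A skipped, C→slot 3, F skipped.
Slots: [1:D] [2:G] [3:C]
3 of 7 scheduled.

3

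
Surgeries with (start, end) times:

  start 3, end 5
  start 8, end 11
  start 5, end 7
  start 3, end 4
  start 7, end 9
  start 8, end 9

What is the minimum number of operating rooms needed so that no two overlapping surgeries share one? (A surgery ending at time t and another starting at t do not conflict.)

The answer is the maximum number of intervals overlapping at any instant.
starts: [3, 3, 5, 7, 8, 8]
ends:   [4, 5, 7, 9, 9, 11]
s3→1 s3→2 e4→1 e5→0 s5→1 e7→0 s7→1 s8→2 s8→3  — peak 3.

3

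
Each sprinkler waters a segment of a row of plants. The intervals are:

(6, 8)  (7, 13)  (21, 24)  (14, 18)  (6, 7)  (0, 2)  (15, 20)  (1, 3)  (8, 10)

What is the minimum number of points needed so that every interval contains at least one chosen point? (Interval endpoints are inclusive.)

5

Sorted: [0,2] [1,3] [6,7] [6,8] [8,10] [7,13] [14,18] [15,20] [21,24]
{[0,2],[1,3]} hit by 2; {[6,7],[6,8]} hit by 7; {[8,10],[7,13]} hit by 10; {[14,18],[15,20]} hit by 18; {[21,24]} hit by 24.
Points: 2, 7, 10, 18, 24 (5 total).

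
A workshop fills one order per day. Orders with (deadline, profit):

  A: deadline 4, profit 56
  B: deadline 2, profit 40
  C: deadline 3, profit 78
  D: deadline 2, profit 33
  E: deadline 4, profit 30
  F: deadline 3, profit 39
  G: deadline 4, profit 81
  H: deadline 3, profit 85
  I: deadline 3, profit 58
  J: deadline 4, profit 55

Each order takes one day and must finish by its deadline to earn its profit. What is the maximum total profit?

Sort by profit descending; place each in the latest free slot ≤ its deadline.
By profit: H(d3,85), G(d4,81), C(d3,78), I(d3,58), A(d4,56), J(d4,55), B(d2,40), F(d3,39), D(d2,33), E(d4,30)
H→slot 3; G→slot 4; C→slot 2; I→slot 1; A skipped; J skipped; B skipped; F skipped; D skipped; E skipped.
Profit = 58 + 78 + 85 + 81 = 302

302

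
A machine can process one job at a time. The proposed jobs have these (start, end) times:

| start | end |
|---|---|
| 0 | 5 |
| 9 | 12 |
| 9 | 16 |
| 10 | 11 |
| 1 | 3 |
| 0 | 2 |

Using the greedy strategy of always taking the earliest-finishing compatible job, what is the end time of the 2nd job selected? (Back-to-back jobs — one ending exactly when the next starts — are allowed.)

11

Greedy by earliest finish: after sorting by end time, pick each interval compatible with the last pick.
By end time: (0,2), (1,3), (0,5), (10,11), (9,12), (9,16).
Pick (0,2); next start ≥ 2 → (10,11).
Selected: (0,2) (10,11)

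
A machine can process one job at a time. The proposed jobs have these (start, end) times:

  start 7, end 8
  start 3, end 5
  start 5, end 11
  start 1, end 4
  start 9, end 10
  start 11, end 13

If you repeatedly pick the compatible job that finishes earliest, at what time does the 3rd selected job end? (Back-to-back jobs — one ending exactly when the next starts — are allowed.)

Greedy by earliest finish: after sorting by end time, pick each interval compatible with the last pick.
By end time: (1,4), (3,5), (7,8), (9,10), (5,11), (11,13).
Pick (1,4); next start ≥ 4 → (7,8); next start ≥ 8 → (9,10); next start ≥ 10 → (11,13).
Selected: (1,4) (7,8) (9,10) (11,13)

10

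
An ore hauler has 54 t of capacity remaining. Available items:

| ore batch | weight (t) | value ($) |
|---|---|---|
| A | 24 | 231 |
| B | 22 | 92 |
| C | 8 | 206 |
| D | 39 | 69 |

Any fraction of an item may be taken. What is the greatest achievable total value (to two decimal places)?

Sort by value per unit weight and fill in that order.
Ratios (sorted): C 25.75, A 9.62, B 4.18, D 1.77
take C (8 @ 206); take A (24 @ 231); take B (22 @ 92). Capacity used 54/54.
Total value = 529.00

529.00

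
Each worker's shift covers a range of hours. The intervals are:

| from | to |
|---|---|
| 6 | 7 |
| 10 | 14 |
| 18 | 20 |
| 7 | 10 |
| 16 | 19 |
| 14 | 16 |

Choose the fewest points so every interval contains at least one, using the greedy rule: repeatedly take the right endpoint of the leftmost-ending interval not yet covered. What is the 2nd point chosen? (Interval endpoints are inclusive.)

14

Sort by right endpoint; whenever an interval is uncovered, place a point at its right end.
By right end: [6,7]  [7,10]  [10,14]  [14,16]  [16,19]  [18,20]
[6,7] uncovered → point at 7; [10,14] uncovered → point at 14; [16,19] uncovered → point at 19.
Points: 7, 14, 19 (3 total).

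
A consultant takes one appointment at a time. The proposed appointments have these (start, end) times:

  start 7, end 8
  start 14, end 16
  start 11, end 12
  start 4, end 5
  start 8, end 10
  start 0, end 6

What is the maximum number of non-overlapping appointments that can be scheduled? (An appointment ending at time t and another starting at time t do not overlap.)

Sorted by end: (4,5)  (0,6)  (7,8)  (8,10)  (11,12)  (14,16)
take (4,5); skip (0,6); take (7,8); take (8,10); take (11,12); take (14,16).
Selected 5 appointments.

5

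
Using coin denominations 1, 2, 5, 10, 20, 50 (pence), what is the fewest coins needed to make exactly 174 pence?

6

Greedy: take as many of the largest coin as possible, then repeat with the remainder.
174 = 3×50 + 1×20 + 2×2
Total coins = 3 + 1 + 2 = 6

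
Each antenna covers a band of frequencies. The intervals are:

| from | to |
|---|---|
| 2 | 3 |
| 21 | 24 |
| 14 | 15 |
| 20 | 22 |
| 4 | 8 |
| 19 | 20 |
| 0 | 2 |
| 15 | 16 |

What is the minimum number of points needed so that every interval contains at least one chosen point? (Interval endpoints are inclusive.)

Sorted: [0,2] [2,3] [4,8] [14,15] [15,16] [19,20] [20,22] [21,24]
{[0,2],[2,3]} hit by 2; {[4,8]} hit by 8; {[14,15],[15,16]} hit by 15; {[19,20],[20,22]} hit by 20; {[21,24]} hit by 24.
Points: 2, 8, 15, 20, 24 (5 total).

5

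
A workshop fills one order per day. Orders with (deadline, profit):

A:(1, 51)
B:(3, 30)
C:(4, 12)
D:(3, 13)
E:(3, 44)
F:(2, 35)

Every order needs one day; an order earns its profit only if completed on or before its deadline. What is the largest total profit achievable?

Sort by profit descending; place each in the latest free slot ≤ its deadline.
By profit: A(d1,51), E(d3,44), F(d2,35), B(d3,30), D(d3,13), C(d4,12)
A→slot 1; E→slot 3; F→slot 2; B skipped; D skipped; C→slot 4.
Profit = 51 + 35 + 44 + 12 = 142

142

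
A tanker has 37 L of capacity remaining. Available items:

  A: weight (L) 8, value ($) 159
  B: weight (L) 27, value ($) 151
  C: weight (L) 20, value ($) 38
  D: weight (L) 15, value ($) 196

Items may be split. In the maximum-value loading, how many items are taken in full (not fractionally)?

2

Sort by value per unit weight and fill in that order.
Order: A (159/8=19.88) > D (196/15=13.07) > B (151/27=5.59) > C (38/20=1.90)
Fill: take A (8 @ 159) → take D (15 @ 196) → take 14/27 of B → 78.30; 37/37 used.
2 item(s) taken whole; one partial (take 14/27 of B).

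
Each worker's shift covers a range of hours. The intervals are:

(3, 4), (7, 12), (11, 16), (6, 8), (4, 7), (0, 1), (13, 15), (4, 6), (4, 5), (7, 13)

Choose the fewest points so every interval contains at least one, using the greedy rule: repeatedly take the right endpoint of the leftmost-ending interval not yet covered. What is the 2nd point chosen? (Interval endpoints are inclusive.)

Sort by right endpoint; whenever an interval is uncovered, place a point at its right end.
By right end: [0,1]  [3,4]  [4,5]  [4,6]  [4,7]  [6,8]  [7,12]  [7,13]  [13,15]  [11,16]
[0,1] uncovered → point at 1; [3,4] uncovered → point at 4; [6,8] uncovered → point at 8; [13,15] uncovered → point at 15.
Points: 1, 4, 8, 15 (4 total).

4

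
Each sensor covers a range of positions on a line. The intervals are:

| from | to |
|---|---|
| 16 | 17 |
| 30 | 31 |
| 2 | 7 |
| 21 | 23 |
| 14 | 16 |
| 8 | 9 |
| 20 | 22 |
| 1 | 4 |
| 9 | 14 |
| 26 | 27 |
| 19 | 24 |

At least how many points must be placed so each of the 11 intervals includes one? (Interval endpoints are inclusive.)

By right end: [1,4]  [2,7]  [8,9]  [9,14]  [14,16]  [16,17]  [20,22]  [21,23]  [19,24]  [26,27]  [30,31]
[1,4] uncovered → point at 4; [8,9] uncovered → point at 9; [14,16] uncovered → point at 16; [20,22] uncovered → point at 22; [26,27] uncovered → point at 27; [30,31] uncovered → point at 31.
Points: 4, 9, 16, 22, 27, 31 (6 total).

6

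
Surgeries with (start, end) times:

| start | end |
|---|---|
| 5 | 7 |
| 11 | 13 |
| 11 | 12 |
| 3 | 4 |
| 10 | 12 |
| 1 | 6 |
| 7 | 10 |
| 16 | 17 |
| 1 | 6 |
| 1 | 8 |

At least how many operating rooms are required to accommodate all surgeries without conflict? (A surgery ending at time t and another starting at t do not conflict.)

Count concurrent intervals with a sweep; the peak is the room count.
starts: [1, 1, 1, 3, 5, 7, 10, 11, 11, 16]
ends:   [4, 6, 6, 7, 8, 10, 12, 12, 13, 17]
s1→1 s1→2 s1→3 s3→4  — peak 4.

4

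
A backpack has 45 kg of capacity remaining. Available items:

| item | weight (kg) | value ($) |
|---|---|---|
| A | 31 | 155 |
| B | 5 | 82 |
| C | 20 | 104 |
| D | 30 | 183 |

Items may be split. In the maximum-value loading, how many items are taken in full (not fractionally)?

Sort by value per unit weight and fill in that order.
Ratios (sorted): B 16.40, D 6.10, C 5.20, A 5.00
take B (5 @ 82); take D (30 @ 183); take 10/20 of C → 52.00. Capacity used 45/45.
2 item(s) taken whole; one partial (take 10/20 of C).

2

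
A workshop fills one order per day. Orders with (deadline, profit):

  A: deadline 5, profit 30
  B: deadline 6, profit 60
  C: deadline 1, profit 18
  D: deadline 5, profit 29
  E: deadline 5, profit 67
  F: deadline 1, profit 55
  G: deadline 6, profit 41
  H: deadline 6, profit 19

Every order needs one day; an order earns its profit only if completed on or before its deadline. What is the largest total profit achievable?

282

Take jobs in profit order; each goes to the latest open slot no later than its deadline.
Profit order: E=67 B=60 F=55 G=41 A=30 D=29 H=19 C=18
Assign: E→slot 5, B→slot 6, F→slot 1, G→slot 4, A→slot 3, D→slot 2, H skipped, C skipped.
Slots: [1:F] [2:D] [3:A] [4:G] [5:E] [6:B]
Profit = 55 + 29 + 30 + 41 + 67 + 60 = 282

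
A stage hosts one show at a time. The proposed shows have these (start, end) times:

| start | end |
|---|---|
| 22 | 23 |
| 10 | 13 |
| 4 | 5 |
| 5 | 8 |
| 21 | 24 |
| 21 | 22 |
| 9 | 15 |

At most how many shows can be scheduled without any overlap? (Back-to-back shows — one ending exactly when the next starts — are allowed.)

Sort by end time and greedily take each interval whose start is ≥ the last chosen end.
By end time: (4,5), (5,8), (10,13), (9,15), (21,22), (22,23), (21,24).
Pick (4,5); next start ≥ 5 → (5,8); next start ≥ 8 → (10,13); next start ≥ 13 → (21,22); next start ≥ 22 → (22,23).
Selected 5 shows.

5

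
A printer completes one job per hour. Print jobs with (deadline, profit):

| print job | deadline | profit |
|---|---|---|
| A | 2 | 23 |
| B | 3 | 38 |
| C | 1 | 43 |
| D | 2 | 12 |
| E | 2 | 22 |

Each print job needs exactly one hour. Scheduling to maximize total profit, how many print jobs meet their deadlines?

3

Profit order: C=43 B=38 A=23 E=22 D=12
Assign: C→slot 1, B→slot 3, A→slot 2, E skipped, D skipped.
Slots: [1:C] [2:A] [3:B]
3 of 5 scheduled.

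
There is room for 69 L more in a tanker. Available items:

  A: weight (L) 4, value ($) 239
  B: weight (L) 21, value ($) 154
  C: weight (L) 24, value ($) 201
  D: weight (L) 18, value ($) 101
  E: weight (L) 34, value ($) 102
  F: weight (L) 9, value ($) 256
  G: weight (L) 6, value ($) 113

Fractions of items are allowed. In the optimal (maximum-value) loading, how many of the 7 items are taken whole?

Greedy by value/weight ratio, highest first.
Order: A (239/4=59.75) > F (256/9=28.44) > G (113/6=18.83) > C (201/24=8.38) > B (154/21=7.33) > D (101/18=5.61) > E (102/34=3.00)
Fill: take A (4 @ 239) → take F (9 @ 256) → take G (6 @ 113) → take C (24 @ 201) → take B (21 @ 154) → take 5/18 of D → 28.06; 69/69 used.
5 item(s) taken whole; one partial (take 5/18 of D).

5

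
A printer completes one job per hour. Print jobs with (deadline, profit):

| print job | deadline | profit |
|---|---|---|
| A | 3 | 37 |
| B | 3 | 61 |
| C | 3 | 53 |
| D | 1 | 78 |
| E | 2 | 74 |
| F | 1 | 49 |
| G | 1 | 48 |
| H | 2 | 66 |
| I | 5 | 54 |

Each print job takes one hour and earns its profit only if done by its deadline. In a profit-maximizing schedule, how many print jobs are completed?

Profit order: D=78 E=74 H=66 B=61 I=54 C=53 F=49 G=48 A=37
Assign: D→slot 1, E→slot 2, H skipped, B→slot 3, I→slot 5, C skipped, F skipped, G skipped, A skipped.
Slots: [1:D] [2:E] [3:B] [5:I]
4 of 9 scheduled.

4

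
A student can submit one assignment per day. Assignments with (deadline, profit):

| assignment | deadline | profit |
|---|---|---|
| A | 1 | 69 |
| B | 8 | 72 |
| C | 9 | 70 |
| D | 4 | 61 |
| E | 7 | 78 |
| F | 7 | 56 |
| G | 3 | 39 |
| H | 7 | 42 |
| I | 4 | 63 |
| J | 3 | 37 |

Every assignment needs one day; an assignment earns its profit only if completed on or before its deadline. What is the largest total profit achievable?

550

Take jobs in profit order; each goes to the latest open slot no later than its deadline.
Profit order: E=78 B=72 C=70 A=69 I=63 D=61 F=56 H=42 G=39 J=37
Assign: E→slot 7, B→slot 8, C→slot 9, A→slot 1, I→slot 4, D→slot 3, F→slot 6, H→slot 5, G→slot 2, J skipped.
Slots: [1:A] [2:G] [3:D] [4:I] [5:H] [6:F] [7:E] [8:B] [9:C]
Profit = 69 + 39 + 61 + 63 + 42 + 56 + 78 + 72 + 70 = 550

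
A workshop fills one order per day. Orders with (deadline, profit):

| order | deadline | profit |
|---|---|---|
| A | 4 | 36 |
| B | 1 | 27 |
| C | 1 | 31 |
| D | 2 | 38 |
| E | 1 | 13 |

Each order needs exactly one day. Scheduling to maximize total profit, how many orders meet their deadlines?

3

By profit: D(d2,38), A(d4,36), C(d1,31), B(d1,27), E(d1,13)
D→slot 2; A→slot 4; C→slot 1; B skipped; E skipped.
3 of 5 scheduled.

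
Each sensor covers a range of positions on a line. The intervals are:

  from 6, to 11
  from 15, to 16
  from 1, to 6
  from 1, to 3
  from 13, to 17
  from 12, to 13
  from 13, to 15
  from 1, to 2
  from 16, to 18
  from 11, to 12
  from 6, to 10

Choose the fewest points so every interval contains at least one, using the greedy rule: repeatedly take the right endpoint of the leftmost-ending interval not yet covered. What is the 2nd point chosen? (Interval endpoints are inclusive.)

Sorted: [1,2] [1,3] [1,6] [6,10] [6,11] [11,12] [12,13] [13,15] [15,16] [13,17] [16,18]
{[1,2],[1,3],[1,6]} hit by 2; {[6,10],[6,11]} hit by 10; {[11,12],[12,13]} hit by 12; {[13,15],[15,16],[13,17]} hit by 15; {[16,18]} hit by 18.
Points: 2, 10, 12, 15, 18 (5 total).

10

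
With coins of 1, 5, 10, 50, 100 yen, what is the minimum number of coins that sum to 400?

4

400 = 4×100
Total coins = 4 = 4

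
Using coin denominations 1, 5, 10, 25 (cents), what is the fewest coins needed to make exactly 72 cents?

Greedy: take as many of the largest coin as possible, then repeat with the remainder.
72 − 2×25→22 − 2×10→2 − 2×1→0
Total coins = 2 + 2 + 2 = 6

6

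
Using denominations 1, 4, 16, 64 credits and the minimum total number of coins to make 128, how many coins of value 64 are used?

2

128 = 2×64
Count of 64: 2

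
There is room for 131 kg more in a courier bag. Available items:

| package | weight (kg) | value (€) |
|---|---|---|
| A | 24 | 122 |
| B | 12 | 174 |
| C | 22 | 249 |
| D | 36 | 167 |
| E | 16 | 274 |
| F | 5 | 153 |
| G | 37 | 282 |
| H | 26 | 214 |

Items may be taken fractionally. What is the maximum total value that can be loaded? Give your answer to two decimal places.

1412.08

Greedy by value/weight ratio, highest first.
Ratios (sorted): F 30.60, E 17.12, B 14.50, C 11.32, H 8.23, G 7.62, A 5.08, D 4.64
take F (5 @ 153); take E (16 @ 274); take B (12 @ 174); take C (22 @ 249); take H (26 @ 214); take G (37 @ 282); take 13/24 of A → 66.08. Capacity used 131/131.
Total value = 1412.08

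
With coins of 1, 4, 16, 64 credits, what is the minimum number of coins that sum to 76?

4

76 = 1×64 + 3×4
Total coins = 1 + 3 = 4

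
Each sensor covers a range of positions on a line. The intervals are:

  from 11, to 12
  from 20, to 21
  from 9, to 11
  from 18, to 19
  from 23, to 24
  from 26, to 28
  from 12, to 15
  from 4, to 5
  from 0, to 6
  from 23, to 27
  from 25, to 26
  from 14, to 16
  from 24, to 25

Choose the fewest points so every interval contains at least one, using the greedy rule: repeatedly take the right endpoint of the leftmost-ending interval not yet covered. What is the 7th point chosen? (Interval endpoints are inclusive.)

By right end: [4,5]  [0,6]  [9,11]  [11,12]  [12,15]  [14,16]  [18,19]  [20,21]  [23,24]  [24,25]  [25,26]  [23,27]  [26,28]
[4,5] uncovered → point at 5; [9,11] uncovered → point at 11; [12,15] uncovered → point at 15; [18,19] uncovered → point at 19; [20,21] uncovered → point at 21; [23,24] uncovered → point at 24; [25,26] uncovered → point at 26.
Points: 5, 11, 15, 19, 21, 24, 26 (7 total).

26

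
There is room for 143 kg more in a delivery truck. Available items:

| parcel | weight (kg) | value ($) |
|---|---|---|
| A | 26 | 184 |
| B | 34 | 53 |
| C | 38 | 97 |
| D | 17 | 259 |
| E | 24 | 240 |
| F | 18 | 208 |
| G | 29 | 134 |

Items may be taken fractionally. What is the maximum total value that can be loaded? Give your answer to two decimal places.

1099.03

Ratios (sorted): D 15.24, F 11.56, E 10.00, A 7.08, G 4.62, C 2.55, B 1.56
take D (17 @ 259); take F (18 @ 208); take E (24 @ 240); take A (26 @ 184); take G (29 @ 134); take 29/38 of C → 74.03. Capacity used 143/143.
Total value = 1099.03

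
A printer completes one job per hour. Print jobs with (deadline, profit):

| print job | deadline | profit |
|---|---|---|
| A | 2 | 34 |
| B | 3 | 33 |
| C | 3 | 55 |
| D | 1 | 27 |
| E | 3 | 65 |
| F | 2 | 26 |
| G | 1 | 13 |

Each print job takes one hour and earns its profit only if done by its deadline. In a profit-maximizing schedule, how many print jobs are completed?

3

Take jobs in profit order; each goes to the latest open slot no later than its deadline.
By profit: E(d3,65), C(d3,55), A(d2,34), B(d3,33), D(d1,27), F(d2,26), G(d1,13)
E→slot 3; C→slot 2; A→slot 1; B skipped; D skipped; F skipped; G skipped.
3 of 7 scheduled.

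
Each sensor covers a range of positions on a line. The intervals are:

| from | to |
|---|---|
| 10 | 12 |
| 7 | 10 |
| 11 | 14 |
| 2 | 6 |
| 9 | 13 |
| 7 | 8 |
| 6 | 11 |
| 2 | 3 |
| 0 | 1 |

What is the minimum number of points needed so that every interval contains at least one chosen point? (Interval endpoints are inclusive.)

4

Process intervals by earliest right end; each time one isn't hit yet, stab at its right endpoint.
Sorted: [0,1] [2,3] [2,6] [7,8] [7,10] [6,11] [10,12] [9,13] [11,14]
{[0,1]} hit by 1; {[2,3],[2,6]} hit by 3; {[7,8],[7,10],[6,11]} hit by 8; {[10,12],[9,13],[11,14]} hit by 12.
Points: 1, 3, 8, 12 (4 total).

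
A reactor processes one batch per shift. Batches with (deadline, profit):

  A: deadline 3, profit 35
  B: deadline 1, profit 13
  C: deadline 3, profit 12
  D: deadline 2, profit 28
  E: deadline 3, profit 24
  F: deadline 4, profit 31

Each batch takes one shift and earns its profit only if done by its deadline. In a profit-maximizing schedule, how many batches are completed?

4

Take jobs in profit order; each goes to the latest open slot no later than its deadline.
Profit order: A=35 F=31 D=28 E=24 B=13 C=12
Assign: A→slot 3, F→slot 4, D→slot 2, E→slot 1, B skipped, C skipped.
Slots: [1:E] [2:D] [3:A] [4:F]
4 of 6 scheduled.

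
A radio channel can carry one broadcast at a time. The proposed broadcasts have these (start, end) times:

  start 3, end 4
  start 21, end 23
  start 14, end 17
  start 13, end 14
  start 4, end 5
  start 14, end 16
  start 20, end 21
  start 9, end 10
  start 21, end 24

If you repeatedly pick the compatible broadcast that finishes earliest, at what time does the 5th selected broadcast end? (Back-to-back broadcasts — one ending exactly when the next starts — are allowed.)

Greedy by earliest finish: after sorting by end time, pick each interval compatible with the last pick.
Sorted by end: (3,4)  (4,5)  (9,10)  (13,14)  (14,16)  (14,17)  (20,21)  (21,23)  (21,24)
take (3,4); take (4,5); take (9,10); take (13,14); take (14,16); skip (14,17); take (20,21); take (21,23).
Selected: (3,4) (4,5) (9,10) (13,14) (14,16) (20,21) (21,23)

16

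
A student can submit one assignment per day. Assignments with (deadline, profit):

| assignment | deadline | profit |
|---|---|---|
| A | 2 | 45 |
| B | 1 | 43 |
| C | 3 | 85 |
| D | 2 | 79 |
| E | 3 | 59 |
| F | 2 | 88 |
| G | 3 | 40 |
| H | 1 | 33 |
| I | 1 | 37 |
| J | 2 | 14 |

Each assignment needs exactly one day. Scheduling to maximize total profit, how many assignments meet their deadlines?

Sort by profit descending; place each in the latest free slot ≤ its deadline.
By profit: F(d2,88), C(d3,85), D(d2,79), E(d3,59), A(d2,45), B(d1,43), G(d3,40), I(d1,37), H(d1,33), J(d2,14)
F→slot 2; C→slot 3; D→slot 1; E skipped; A skipped; B skipped; G skipped; I skipped; H skipped; J skipped.
3 of 10 scheduled.

3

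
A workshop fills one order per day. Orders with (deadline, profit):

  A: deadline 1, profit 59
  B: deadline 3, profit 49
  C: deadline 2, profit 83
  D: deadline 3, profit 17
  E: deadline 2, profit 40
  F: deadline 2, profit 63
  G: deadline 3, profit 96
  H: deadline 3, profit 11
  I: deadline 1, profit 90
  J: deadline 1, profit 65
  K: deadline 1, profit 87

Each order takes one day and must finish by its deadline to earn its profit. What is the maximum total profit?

269

Profit order: G=96 I=90 K=87 C=83 J=65 F=63 A=59 B=49 E=40 D=17 H=11
Assign: G→slot 3, I→slot 1, K skipped, C→slot 2, J skipped, F skipped, A skipped, B skipped, E skipped, D skipped, H skipped.
Slots: [1:I] [2:C] [3:G]
Profit = 90 + 83 + 96 = 269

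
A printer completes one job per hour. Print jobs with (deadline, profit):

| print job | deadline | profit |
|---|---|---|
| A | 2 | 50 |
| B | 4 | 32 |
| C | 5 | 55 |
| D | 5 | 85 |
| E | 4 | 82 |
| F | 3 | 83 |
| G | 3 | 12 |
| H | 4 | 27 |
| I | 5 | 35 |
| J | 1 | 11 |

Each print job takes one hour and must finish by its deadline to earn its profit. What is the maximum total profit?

355

By profit: D(d5,85), F(d3,83), E(d4,82), C(d5,55), A(d2,50), I(d5,35), B(d4,32), H(d4,27), G(d3,12), J(d1,11)
D→slot 5; F→slot 3; E→slot 4; C→slot 2; A→slot 1; I skipped; B skipped; H skipped; G skipped; J skipped.
Profit = 50 + 55 + 83 + 82 + 85 = 355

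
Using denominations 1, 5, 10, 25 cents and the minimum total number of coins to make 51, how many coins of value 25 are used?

Greedy: take as many of the largest coin as possible, then repeat with the remainder.
51 = 2×25 + 1×1
Count of 25: 2

2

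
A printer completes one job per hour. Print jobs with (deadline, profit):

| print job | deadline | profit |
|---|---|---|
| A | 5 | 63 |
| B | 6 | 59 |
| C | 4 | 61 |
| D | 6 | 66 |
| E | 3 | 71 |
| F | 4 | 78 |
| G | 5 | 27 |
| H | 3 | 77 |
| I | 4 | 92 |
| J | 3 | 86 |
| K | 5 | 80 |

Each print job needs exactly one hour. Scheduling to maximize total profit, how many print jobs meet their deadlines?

6

By profit: I(d4,92), J(d3,86), K(d5,80), F(d4,78), H(d3,77), E(d3,71), D(d6,66), A(d5,63), C(d4,61), B(d6,59), G(d5,27)
I→slot 4; J→slot 3; K→slot 5; F→slot 2; H→slot 1; E skipped; D→slot 6; A skipped; C skipped; B skipped; G skipped.
6 of 11 scheduled.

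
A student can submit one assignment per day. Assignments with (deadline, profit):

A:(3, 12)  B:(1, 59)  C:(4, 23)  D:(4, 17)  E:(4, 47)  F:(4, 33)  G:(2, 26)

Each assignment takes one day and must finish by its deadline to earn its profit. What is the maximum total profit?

Sort by profit descending; place each in the latest free slot ≤ its deadline.
By profit: B(d1,59), E(d4,47), F(d4,33), G(d2,26), C(d4,23), D(d4,17), A(d3,12)
B→slot 1; E→slot 4; F→slot 3; G→slot 2; C skipped; D skipped; A skipped.
Profit = 59 + 26 + 33 + 47 = 165

165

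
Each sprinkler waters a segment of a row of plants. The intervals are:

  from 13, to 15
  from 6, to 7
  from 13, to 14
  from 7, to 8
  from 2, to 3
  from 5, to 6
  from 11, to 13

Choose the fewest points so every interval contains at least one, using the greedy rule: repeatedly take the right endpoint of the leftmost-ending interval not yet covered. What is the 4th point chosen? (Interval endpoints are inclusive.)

Sort by right endpoint; whenever an interval is uncovered, place a point at its right end.
By right end: [2,3]  [5,6]  [6,7]  [7,8]  [11,13]  [13,14]  [13,15]
[2,3] uncovered → point at 3; [5,6] uncovered → point at 6; [7,8] uncovered → point at 8; [11,13] uncovered → point at 13.
Points: 3, 6, 8, 13 (4 total).

13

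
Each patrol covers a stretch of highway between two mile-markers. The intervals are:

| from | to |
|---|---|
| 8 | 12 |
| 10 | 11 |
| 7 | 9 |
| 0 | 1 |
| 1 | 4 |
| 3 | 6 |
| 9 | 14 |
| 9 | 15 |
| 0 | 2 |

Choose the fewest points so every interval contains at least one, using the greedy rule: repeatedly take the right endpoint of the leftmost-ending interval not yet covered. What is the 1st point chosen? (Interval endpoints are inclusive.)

Sort by right endpoint; whenever an interval is uncovered, place a point at its right end.
By right end: [0,1]  [0,2]  [1,4]  [3,6]  [7,9]  [10,11]  [8,12]  [9,14]  [9,15]
[0,1] uncovered → point at 1; [3,6] uncovered → point at 6; [7,9] uncovered → point at 9; [10,11] uncovered → point at 11.
Points: 1, 6, 9, 11 (4 total).

1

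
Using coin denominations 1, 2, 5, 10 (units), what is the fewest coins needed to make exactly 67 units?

67 − 6×10→7 − 1×5→2 − 1×2→0
Total coins = 6 + 1 + 1 = 8

8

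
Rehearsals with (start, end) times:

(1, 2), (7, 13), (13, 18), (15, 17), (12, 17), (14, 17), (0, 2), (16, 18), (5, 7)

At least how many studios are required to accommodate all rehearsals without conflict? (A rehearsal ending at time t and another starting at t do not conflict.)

The answer is the maximum number of intervals overlapping at any instant.
Events (time:±→running): 0:+→1 1:+→2 2:-→1 2:-→0 5:+→1 7:-→0 7:+→1 12:+→2 13:-→1 13:+→2 14:+→3 15:+→4 16:+→5 … peak 5.

5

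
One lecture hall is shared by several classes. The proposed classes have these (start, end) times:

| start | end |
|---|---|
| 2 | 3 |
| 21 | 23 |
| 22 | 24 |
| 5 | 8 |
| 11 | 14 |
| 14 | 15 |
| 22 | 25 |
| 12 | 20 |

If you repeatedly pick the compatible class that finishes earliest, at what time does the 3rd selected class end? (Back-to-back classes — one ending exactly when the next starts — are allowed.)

Sort by end time and greedily take each interval whose start is ≥ the last chosen end.
By end time: (2,3), (5,8), (11,14), (14,15), (12,20), (21,23), (22,24), (22,25).
Pick (2,3); next start ≥ 3 → (5,8); next start ≥ 8 → (11,14); next start ≥ 14 → (14,15); next start ≥ 15 → (21,23).
Selected: (2,3) (5,8) (11,14) (14,15) (21,23)

14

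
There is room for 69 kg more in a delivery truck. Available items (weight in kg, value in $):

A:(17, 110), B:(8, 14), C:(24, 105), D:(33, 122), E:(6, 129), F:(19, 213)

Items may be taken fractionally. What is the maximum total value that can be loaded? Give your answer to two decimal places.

568.09

Greedy by value/weight ratio, highest first.
Order: E (129/6=21.50) > F (213/19=11.21) > A (110/17=6.47) > C (105/24=4.38) > D (122/33=3.70) > B (14/8=1.75)
Fill: take E (6 @ 129) → take F (19 @ 213) → take A (17 @ 110) → take C (24 @ 105) → take 3/33 of D → 11.09; 69/69 used.
Total value = 568.09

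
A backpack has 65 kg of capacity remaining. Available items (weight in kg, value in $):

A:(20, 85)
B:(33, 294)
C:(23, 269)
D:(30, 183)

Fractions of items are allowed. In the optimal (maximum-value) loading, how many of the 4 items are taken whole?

2

Order: C (269/23=11.70) > B (294/33=8.91) > D (183/30=6.10) > A (85/20=4.25)
Fill: take C (23 @ 269) → take B (33 @ 294) → take 9/30 of D → 54.90; 65/65 used.
2 item(s) taken whole; one partial (take 9/30 of D).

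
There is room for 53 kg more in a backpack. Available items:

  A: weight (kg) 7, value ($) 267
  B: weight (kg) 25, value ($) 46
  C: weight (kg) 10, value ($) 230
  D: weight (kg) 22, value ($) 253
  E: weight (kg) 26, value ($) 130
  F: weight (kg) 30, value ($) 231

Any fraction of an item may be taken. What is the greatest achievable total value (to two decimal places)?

Ratios (sorted): A 38.14, C 23.00, D 11.50, F 7.70, E 5.00, B 1.84
take A (7 @ 267); take C (10 @ 230); take D (22 @ 253); take 14/30 of F → 107.80. Capacity used 53/53.
Total value = 857.80

857.80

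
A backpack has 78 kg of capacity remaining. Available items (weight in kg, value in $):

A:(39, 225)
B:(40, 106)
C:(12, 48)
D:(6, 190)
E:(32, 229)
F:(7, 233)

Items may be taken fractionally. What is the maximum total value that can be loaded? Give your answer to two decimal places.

Ratios (sorted): F 33.29, D 31.67, E 7.16, A 5.77, C 4.00, B 2.65
take F (7 @ 233); take D (6 @ 190); take E (32 @ 229); take 33/39 of A → 190.38. Capacity used 78/78.
Total value = 842.38

842.38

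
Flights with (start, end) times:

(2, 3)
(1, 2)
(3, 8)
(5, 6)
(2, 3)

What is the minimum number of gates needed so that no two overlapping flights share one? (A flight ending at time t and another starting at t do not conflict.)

The answer is the maximum number of intervals overlapping at any instant.
Events (time:±→running): 1:+→1 2:-→0 2:+→1 2:+→2 … peak 2.

2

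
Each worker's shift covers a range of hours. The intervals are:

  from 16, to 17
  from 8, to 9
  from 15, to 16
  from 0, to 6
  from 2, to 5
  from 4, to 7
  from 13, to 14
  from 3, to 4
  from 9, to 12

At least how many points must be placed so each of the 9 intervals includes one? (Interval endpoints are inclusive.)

4

Sort by right endpoint; whenever an interval is uncovered, place a point at its right end.
By right end: [3,4]  [2,5]  [0,6]  [4,7]  [8,9]  [9,12]  [13,14]  [15,16]  [16,17]
[3,4] uncovered → point at 4; [8,9] uncovered → point at 9; [13,14] uncovered → point at 14; [15,16] uncovered → point at 16.
Points: 4, 9, 14, 16 (4 total).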